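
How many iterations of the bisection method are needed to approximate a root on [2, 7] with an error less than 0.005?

We need (b-a)/2^n ≤ 0.005
(7 - 2)/2^n ≤ 0.005
5/2^n ≤ 0.005
2^n ≥ 1000
n ≥ log₂(1000) = 9.97
n ≥ 10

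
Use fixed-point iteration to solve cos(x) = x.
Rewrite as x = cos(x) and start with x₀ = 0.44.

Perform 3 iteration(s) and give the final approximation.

Equation: cos(x) = x
Fixed-point form: x = cos(x)
x₀ = 0.44

x_1 = g(0.440000) = 0.904752
x_2 = g(0.904752) = 0.617881
x_3 = g(0.617881) = 0.815108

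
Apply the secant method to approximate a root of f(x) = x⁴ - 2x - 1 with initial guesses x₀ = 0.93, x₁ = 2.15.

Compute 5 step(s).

f(x) = x⁴ - 2x - 1
x₀ = 0.93, x₁ = 2.15

Secant formula: x_{n+1} = x_n - f(x_n)(x_n - x_{n-1})/(f(x_n) - f(x_{n-1}))

Iteration 1:
  f(0.930000) = -2.111948
  f(2.150000) = 16.067506
  x_2 = 2.150000 - 16.067506×(2.150000 - 0.930000)/(16.067506 - (-2.111948))
       = 1.071730
Iteration 2:
  f(2.150000) = 16.067506
  f(1.071730) = -1.824166
  x_3 = 1.071730 - (-1.824166)×(1.071730 - 2.150000)/(-1.824166 - 16.067506)
       = 1.181666
Iteration 3:
  f(1.071730) = -1.824166
  f(1.181666) = -1.413580
  x_4 = 1.181666 - (-1.413580)×(1.181666 - 1.071730)/(-1.413580 - (-1.824166))
       = 1.560159
Iteration 4:
  f(1.181666) = -1.413580
  f(1.560159) = 1.804508
  x_5 = 1.560159 - 1.804508×(1.560159 - 1.181666)/(1.804508 - (-1.413580))
       = 1.347923
Iteration 5:
  f(1.560159) = 1.804508
  f(1.347923) = -0.394730
  x_6 = 1.347923 - (-0.394730)×(1.347923 - 1.560159)/(-0.394730 - 1.804508)
       = 1.386017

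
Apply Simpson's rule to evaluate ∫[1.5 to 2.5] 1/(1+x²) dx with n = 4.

f(x) = 1/(1+x²)
a = 1.5, b = 2.5, n = 4
h = (b - a)/n = 0.250000

Simpson's rule: (h/3)[f(x₀) + 4f(x₁) + 2f(x₂) + ... + f(xₙ)]

x_0 = 1.5000, f(x_0) = 0.307692, coefficient = 1
x_1 = 1.7500, f(x_1) = 0.246154, coefficient = 4
x_2 = 2.0000, f(x_2) = 0.200000, coefficient = 2
x_3 = 2.2500, f(x_3) = 0.164948, coefficient = 4
x_4 = 2.5000, f(x_4) = 0.137931, coefficient = 1

I ≈ (0.250000/3) × 2.490033 = 0.207503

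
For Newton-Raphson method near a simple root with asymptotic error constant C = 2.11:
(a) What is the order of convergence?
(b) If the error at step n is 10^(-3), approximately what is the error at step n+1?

(a) Newton-Raphson has quadratic (order 2) convergence near simple roots.
    This means |e_{n+1}| ≈ C|e_n|².

(b) With |e_n| = 10^(-3) and C = 2.11:
    |e_{n+1}| ≈ 2.11 × (10^(-3))² = 2.11 × 10^(-6)

(a) 2 (quadratic); (b) |e_{n+1}| ≈ 2.110e-06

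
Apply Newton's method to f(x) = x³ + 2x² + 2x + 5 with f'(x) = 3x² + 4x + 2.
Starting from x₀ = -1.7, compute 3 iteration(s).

f(x) = x³ + 2x² + 2x + 5
f'(x) = 3x² + 4x + 2
x₀ = -1.7

Newton-Raphson formula: x_{n+1} = x_n - f(x_n)/f'(x_n)

Iteration 1:
  f(-1.700000) = 2.467000
  f'(-1.700000) = 3.870000
  x_1 = -1.700000 - 2.467000/3.870000 = -2.337468
Iteration 2:
  f(-2.337468) = -1.518776
  f'(-2.337468) = 9.041395
  x_2 = -2.337468 - (-1.518776)/9.041395 = -2.169487
Iteration 3:
  f(-2.169487) = -0.136697
  f'(-2.169487) = 7.442077
  x_3 = -2.169487 - (-0.136697)/7.442077 = -2.151119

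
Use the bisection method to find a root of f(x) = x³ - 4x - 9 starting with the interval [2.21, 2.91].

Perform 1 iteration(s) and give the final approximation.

f(x) = x³ - 4x - 9
Initial interval: [2.21, 2.91]

Iteration 1:
  c_1 = (2.210000 + 2.910000)/2 = 2.560000
  f(c_1) = f(2.560000) = -2.462784
  f(a) × f(c) ≥ 0, new interval: [2.560000, 2.910000]

After 1 iteration(s), the approximation is c_1 = 2.560000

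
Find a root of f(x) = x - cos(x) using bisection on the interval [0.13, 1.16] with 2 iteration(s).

f(x) = x - cos(x)
Initial interval: [0.13, 1.16]

Iteration 1:
  c_1 = (0.130000 + 1.160000)/2 = 0.645000
  f(c_1) = f(0.645000) = -0.154100
  f(a) × f(c) ≥ 0, new interval: [0.645000, 1.160000]
Iteration 2:
  c_2 = (0.645000 + 1.160000)/2 = 0.902500
  f(c_2) = f(0.902500) = 0.282850
  f(a) × f(c) < 0, new interval: [0.645000, 0.902500]

After 2 iteration(s), the approximation is c_2 = 0.902500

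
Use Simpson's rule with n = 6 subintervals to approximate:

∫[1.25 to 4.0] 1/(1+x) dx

f(x) = 1/(1+x)
a = 1.25, b = 4.0, n = 6
h = (b - a)/n = 0.458333

Simpson's rule: (h/3)[f(x₀) + 4f(x₁) + 2f(x₂) + ... + f(xₙ)]

x_0 = 1.2500, f(x_0) = 0.444444, coefficient = 1
x_1 = 1.7083, f(x_1) = 0.369231, coefficient = 4
x_2 = 2.1667, f(x_2) = 0.315789, coefficient = 2
x_3 = 2.6250, f(x_3) = 0.275862, coefficient = 4
x_4 = 3.0833, f(x_4) = 0.244898, coefficient = 2
x_5 = 3.5417, f(x_5) = 0.220183, coefficient = 4
x_6 = 4.0000, f(x_6) = 0.200000, coefficient = 1

I ≈ (0.458333/3) × 5.226925 = 0.798558
Exact value: 0.798508
Error: 0.000050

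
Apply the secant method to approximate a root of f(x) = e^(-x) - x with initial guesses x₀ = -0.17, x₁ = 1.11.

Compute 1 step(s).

f(x) = e^(-x) - x
x₀ = -0.17, x₁ = 1.11

Secant formula: x_{n+1} = x_n - f(x_n)(x_n - x_{n-1})/(f(x_n) - f(x_{n-1}))

Iteration 1:
  f(-0.170000) = 1.355305
  f(1.110000) = -0.780441
  x_2 = 1.110000 - (-0.780441)×(1.110000 - (-0.170000))/(-0.780441 - 1.355305)
       = 0.642264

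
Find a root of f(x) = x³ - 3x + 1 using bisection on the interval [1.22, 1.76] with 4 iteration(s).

f(x) = x³ - 3x + 1
Initial interval: [1.22, 1.76]

Iteration 1:
  c_1 = (1.220000 + 1.760000)/2 = 1.490000
  f(c_1) = f(1.490000) = -0.162051
  f(a) × f(c) ≥ 0, new interval: [1.490000, 1.760000]
Iteration 2:
  c_2 = (1.490000 + 1.760000)/2 = 1.625000
  f(c_2) = f(1.625000) = 0.416016
  f(a) × f(c) < 0, new interval: [1.490000, 1.625000]
Iteration 3:
  c_3 = (1.490000 + 1.625000)/2 = 1.557500
  f(c_3) = f(1.557500) = 0.105693
  f(a) × f(c) < 0, new interval: [1.490000, 1.557500]
Iteration 4:
  c_4 = (1.490000 + 1.557500)/2 = 1.523750
  f(c_4) = f(1.523750) = -0.033386
  f(a) × f(c) ≥ 0, new interval: [1.523750, 1.557500]

After 4 iteration(s), the approximation is c_4 = 1.523750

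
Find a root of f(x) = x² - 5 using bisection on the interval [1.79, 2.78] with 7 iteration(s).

f(x) = x² - 5
Initial interval: [1.79, 2.78]

Iteration 1:
  c_1 = (1.790000 + 2.780000)/2 = 2.285000
  f(c_1) = f(2.285000) = 0.221225
  f(a) × f(c) < 0, new interval: [1.790000, 2.285000]
Iteration 2:
  c_2 = (1.790000 + 2.285000)/2 = 2.037500
  f(c_2) = f(2.037500) = -0.848594
  f(a) × f(c) ≥ 0, new interval: [2.037500, 2.285000]
Iteration 3:
  c_3 = (2.037500 + 2.285000)/2 = 2.161250
  f(c_3) = f(2.161250) = -0.328998
  f(a) × f(c) ≥ 0, new interval: [2.161250, 2.285000]
Iteration 4:
  c_4 = (2.161250 + 2.285000)/2 = 2.223125
  f(c_4) = f(2.223125) = -0.057715
  f(a) × f(c) ≥ 0, new interval: [2.223125, 2.285000]
Iteration 5:
  c_5 = (2.223125 + 2.285000)/2 = 2.254062
  f(c_5) = f(2.254062) = 0.080798
  f(a) × f(c) < 0, new interval: [2.223125, 2.254062]
Iteration 6:
  c_6 = (2.223125 + 2.254062)/2 = 2.238594
  f(c_6) = f(2.238594) = 0.011302
  f(a) × f(c) < 0, new interval: [2.223125, 2.238594]
Iteration 7:
  c_7 = (2.223125 + 2.238594)/2 = 2.230859
  f(c_7) = f(2.230859) = -0.023266
  f(a) × f(c) ≥ 0, new interval: [2.230859, 2.238594]

After 7 iteration(s), the approximation is c_7 = 2.230859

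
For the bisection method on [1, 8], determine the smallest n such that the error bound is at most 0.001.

We need (b-a)/2^n ≤ 0.001
(8 - 1)/2^n ≤ 0.001
7/2^n ≤ 0.001
2^n ≥ 7000
n ≥ log₂(7000) = 12.77
n ≥ 13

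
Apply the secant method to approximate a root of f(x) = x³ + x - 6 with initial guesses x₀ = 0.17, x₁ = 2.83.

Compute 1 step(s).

f(x) = x³ + x - 6
x₀ = 0.17, x₁ = 2.83

Secant formula: x_{n+1} = x_n - f(x_n)(x_n - x_{n-1})/(f(x_n) - f(x_{n-1}))

Iteration 1:
  f(0.170000) = -5.825087
  f(2.830000) = 19.495187
  x_2 = 2.830000 - 19.495187×(2.830000 - 0.170000)/(19.495187 - (-5.825087))
       = 0.781950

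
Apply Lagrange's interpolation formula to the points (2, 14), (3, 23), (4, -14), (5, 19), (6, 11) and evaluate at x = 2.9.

Lagrange interpolation formula:
P(x) = Σ yᵢ × Lᵢ(x)
where Lᵢ(x) = Π_{j≠i} (x - xⱼ)/(xᵢ - xⱼ)

L_0(2.9) = (2.9 - 3)/(2 - 3) × (2.9 - 4)/(2 - 4) × (2.9 - 5)/(2 - 5) × (2.9 - 6)/(2 - 6) = 0.029838
L_1(2.9) = (2.9 - 2)/(3 - 2) × (2.9 - 4)/(3 - 4) × (2.9 - 5)/(3 - 5) × (2.9 - 6)/(3 - 6) = 1.074150
L_2(2.9) = (2.9 - 2)/(4 - 2) × (2.9 - 3)/(4 - 3) × (2.9 - 5)/(4 - 5) × (2.9 - 6)/(4 - 6) = -0.146475
L_3(2.9) = (2.9 - 2)/(5 - 2) × (2.9 - 3)/(5 - 3) × (2.9 - 4)/(5 - 4) × (2.9 - 6)/(5 - 6) = 0.051150
L_4(2.9) = (2.9 - 2)/(6 - 2) × (2.9 - 3)/(6 - 3) × (2.9 - 4)/(6 - 4) × (2.9 - 5)/(6 - 5) = -0.008663

P(2.9) = 14×L_0(2.9) + 23×L_1(2.9) + (-14)×L_2(2.9) + 19×L_3(2.9) + 11×L_4(2.9)
P(2.9) = 28.050388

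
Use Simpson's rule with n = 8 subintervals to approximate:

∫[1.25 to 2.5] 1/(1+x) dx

f(x) = 1/(1+x)
a = 1.25, b = 2.5, n = 8
h = (b - a)/n = 0.156250

Simpson's rule: (h/3)[f(x₀) + 4f(x₁) + 2f(x₂) + ... + f(xₙ)]

x_0 = 1.2500, f(x_0) = 0.444444, coefficient = 1
x_1 = 1.4062, f(x_1) = 0.415584, coefficient = 4
x_2 = 1.5625, f(x_2) = 0.390244, coefficient = 2
x_3 = 1.7188, f(x_3) = 0.367816, coefficient = 4
x_4 = 1.8750, f(x_4) = 0.347826, coefficient = 2
x_5 = 2.0312, f(x_5) = 0.329897, coefficient = 4
x_6 = 2.1875, f(x_6) = 0.313725, coefficient = 2
x_7 = 2.3438, f(x_7) = 0.299065, coefficient = 4
x_8 = 2.5000, f(x_8) = 0.285714, coefficient = 1

I ≈ (0.156250/3) × 8.483201 = 0.441833
Exact value: 0.441833
Error: 0.000001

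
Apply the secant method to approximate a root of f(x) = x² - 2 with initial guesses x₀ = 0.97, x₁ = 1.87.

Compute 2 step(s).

f(x) = x² - 2
x₀ = 0.97, x₁ = 1.87

Secant formula: x_{n+1} = x_n - f(x_n)(x_n - x_{n-1})/(f(x_n) - f(x_{n-1}))

Iteration 1:
  f(0.970000) = -1.059100
  f(1.870000) = 1.496900
  x_2 = 1.870000 - 1.496900×(1.870000 - 0.970000)/(1.496900 - (-1.059100))
       = 1.342923
Iteration 2:
  f(1.870000) = 1.496900
  f(1.342923) = -0.196559
  x_3 = 1.342923 - (-0.196559)×(1.342923 - 1.870000)/(-0.196559 - 1.496900)
       = 1.404100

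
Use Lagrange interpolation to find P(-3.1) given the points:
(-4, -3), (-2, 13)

Lagrange interpolation formula:
P(x) = Σ yᵢ × Lᵢ(x)
where Lᵢ(x) = Π_{j≠i} (x - xⱼ)/(xᵢ - xⱼ)

L_0(-3.1) = (-3.1 - (-2))/(-4 - (-2)) = 0.550000
L_1(-3.1) = (-3.1 - (-4))/(-2 - (-4)) = 0.450000

P(-3.1) = (-3)×L_0(-3.1) + 13×L_1(-3.1)
P(-3.1) = 4.200000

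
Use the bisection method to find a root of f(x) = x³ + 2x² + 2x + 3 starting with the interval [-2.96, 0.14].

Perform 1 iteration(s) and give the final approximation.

f(x) = x³ + 2x² + 2x + 3
Initial interval: [-2.96, 0.14]

Iteration 1:
  c_1 = (-2.960000 + 0.140000)/2 = -1.410000
  f(c_1) = f(-1.410000) = 1.352979
  f(a) × f(c) < 0, new interval: [-2.960000, -1.410000]

After 1 iteration(s), the approximation is c_1 = -1.410000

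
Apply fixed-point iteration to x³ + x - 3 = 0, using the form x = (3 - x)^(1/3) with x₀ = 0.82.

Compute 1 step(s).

Equation: x³ + x - 3 = 0
Fixed-point form: x = (3 - x)^(1/3)
x₀ = 0.82

x_1 = g(0.820000) = 1.296638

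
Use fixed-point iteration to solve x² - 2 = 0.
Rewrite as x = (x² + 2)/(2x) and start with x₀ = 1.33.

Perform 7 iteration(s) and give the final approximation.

Equation: x² - 2 = 0
Fixed-point form: x = (x² + 2)/(2x)
x₀ = 1.33

x_1 = g(1.330000) = 1.416880
x_2 = g(1.416880) = 1.414216
x_3 = g(1.414216) = 1.414214
x_4 = g(1.414214) = 1.414214
x_5 = g(1.414214) = 1.414214
x_6 = g(1.414214) = 1.414214
x_7 = g(1.414214) = 1.414214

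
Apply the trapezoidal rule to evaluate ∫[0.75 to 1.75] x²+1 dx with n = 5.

f(x) = x²+1
a = 0.75, b = 1.75, n = 5
h = (b - a)/n = 0.200000

Trapezoidal rule: (h/2)[f(x₀) + 2f(x₁) + 2f(x₂) + ... + f(xₙ)]

x_0 = 0.7500, f(x_0) = 1.562500, coefficient = 1
x_1 = 0.9500, f(x_1) = 1.902500, coefficient = 2
x_2 = 1.1500, f(x_2) = 2.322500, coefficient = 2
x_3 = 1.3500, f(x_3) = 2.822500, coefficient = 2
x_4 = 1.5500, f(x_4) = 3.402500, coefficient = 2
x_5 = 1.7500, f(x_5) = 4.062500, coefficient = 1

I ≈ (0.200000/2) × 26.525000 = 2.652500
Exact value: 2.645833
Error: 0.006667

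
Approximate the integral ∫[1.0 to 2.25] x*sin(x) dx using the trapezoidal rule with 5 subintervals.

f(x) = x*sin(x)
a = 1.0, b = 2.25, n = 5
h = (b - a)/n = 0.250000

Trapezoidal rule: (h/2)[f(x₀) + 2f(x₁) + 2f(x₂) + ... + f(xₙ)]

x_0 = 1.0000, f(x_0) = 0.841471, coefficient = 1
x_1 = 1.2500, f(x_1) = 1.186231, coefficient = 2
x_2 = 1.5000, f(x_2) = 1.496242, coefficient = 2
x_3 = 1.7500, f(x_3) = 1.721975, coefficient = 2
x_4 = 2.0000, f(x_4) = 1.818595, coefficient = 2
x_5 = 2.2500, f(x_5) = 1.750665, coefficient = 1

I ≈ (0.250000/2) × 15.038223 = 1.879778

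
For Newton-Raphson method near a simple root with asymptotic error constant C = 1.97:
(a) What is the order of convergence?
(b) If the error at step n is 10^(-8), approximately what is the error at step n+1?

(a) Newton-Raphson has quadratic (order 2) convergence near simple roots.
    This means |e_{n+1}| ≈ C|e_n|².

(b) With |e_n| = 10^(-8) and C = 1.97:
    |e_{n+1}| ≈ 1.97 × (10^(-8))² = 1.97 × 10^(-16)

(a) 2 (quadratic); (b) |e_{n+1}| ≈ 1.970e-16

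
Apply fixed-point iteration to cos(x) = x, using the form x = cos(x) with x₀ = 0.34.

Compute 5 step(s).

Equation: cos(x) = x
Fixed-point form: x = cos(x)
x₀ = 0.34

x_1 = g(0.340000) = 0.942755
x_2 = g(0.942755) = 0.587561
x_3 = g(0.587561) = 0.832295
x_4 = g(0.832295) = 0.673180
x_5 = g(0.673180) = 0.781843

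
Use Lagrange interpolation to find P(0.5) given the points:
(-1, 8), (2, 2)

Lagrange interpolation formula:
P(x) = Σ yᵢ × Lᵢ(x)
where Lᵢ(x) = Π_{j≠i} (x - xⱼ)/(xᵢ - xⱼ)

L_0(0.5) = (0.5 - 2)/(-1 - 2) = 0.500000
L_1(0.5) = (0.5 - (-1))/(2 - (-1)) = 0.500000

P(0.5) = 8×L_0(0.5) + 2×L_1(0.5)
P(0.5) = 5.000000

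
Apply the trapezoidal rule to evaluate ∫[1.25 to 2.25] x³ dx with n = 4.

f(x) = x³
a = 1.25, b = 2.25, n = 4
h = (b - a)/n = 0.250000

Trapezoidal rule: (h/2)[f(x₀) + 2f(x₁) + 2f(x₂) + ... + f(xₙ)]

x_0 = 1.2500, f(x_0) = 1.953125, coefficient = 1
x_1 = 1.5000, f(x_1) = 3.375000, coefficient = 2
x_2 = 1.7500, f(x_2) = 5.359375, coefficient = 2
x_3 = 2.0000, f(x_3) = 8.000000, coefficient = 2
x_4 = 2.2500, f(x_4) = 11.390625, coefficient = 1

I ≈ (0.250000/2) × 46.812500 = 5.851562
Exact value: 5.796875
Error: 0.054688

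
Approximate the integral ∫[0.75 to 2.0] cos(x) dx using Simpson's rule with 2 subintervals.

f(x) = cos(x)
a = 0.75, b = 2.0, n = 2
h = (b - a)/n = 0.625000

Simpson's rule: (h/3)[f(x₀) + 4f(x₁) + 2f(x₂) + ... + f(xₙ)]

x_0 = 0.7500, f(x_0) = 0.731689, coefficient = 1
x_1 = 1.3750, f(x_1) = 0.194548, coefficient = 4
x_2 = 2.0000, f(x_2) = -0.416147, coefficient = 1

I ≈ (0.625000/3) × 1.093733 = 0.227861
Exact value: 0.227659
Error: 0.000202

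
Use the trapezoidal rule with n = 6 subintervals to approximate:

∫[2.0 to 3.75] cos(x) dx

f(x) = cos(x)
a = 2.0, b = 3.75, n = 6
h = (b - a)/n = 0.291667

Trapezoidal rule: (h/2)[f(x₀) + 2f(x₁) + 2f(x₂) + ... + f(xₙ)]

x_0 = 2.0000, f(x_0) = -0.416147, coefficient = 1
x_1 = 2.2917, f(x_1) = -0.660039, coefficient = 2
x_2 = 2.5833, f(x_2) = -0.848178, coefficient = 2
x_3 = 2.8750, f(x_3) = -0.964674, coefficient = 2
x_4 = 3.1667, f(x_4) = -0.999686, coefficient = 2
x_5 = 3.4583, f(x_5) = -0.950256, coefficient = 2
x_6 = 3.7500, f(x_6) = -0.820559, coefficient = 1

I ≈ (0.291667/2) × -10.082372 = -1.470346
Exact value: -1.480859
Error: 0.010513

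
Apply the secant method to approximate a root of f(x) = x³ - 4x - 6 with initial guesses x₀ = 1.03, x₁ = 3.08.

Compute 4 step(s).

f(x) = x³ - 4x - 6
x₀ = 1.03, x₁ = 3.08

Secant formula: x_{n+1} = x_n - f(x_n)(x_n - x_{n-1})/(f(x_n) - f(x_{n-1}))

Iteration 1:
  f(1.030000) = -9.027273
  f(3.080000) = 10.898112
  x_2 = 3.080000 - 10.898112×(3.080000 - 1.030000)/(10.898112 - (-9.027273))
       = 1.958760
Iteration 2:
  f(3.080000) = 10.898112
  f(1.958760) = -6.319782
  x_3 = 1.958760 - (-6.319782)×(1.958760 - 3.080000)/(-6.319782 - 10.898112)
       = 2.370308
Iteration 3:
  f(1.958760) = -6.319782
  f(2.370308) = -2.163983
  x_4 = 2.370308 - (-2.163983)×(2.370308 - 1.958760)/(-2.163983 - (-6.319782))
       = 2.584607
Iteration 4:
  f(2.370308) = -2.163983
  f(2.584607) = 0.927250
  x_5 = 2.584607 - 0.927250×(2.584607 - 2.370308)/(0.927250 - (-2.163983))
       = 2.520326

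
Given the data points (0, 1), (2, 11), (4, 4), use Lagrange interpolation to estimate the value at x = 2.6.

Lagrange interpolation formula:
P(x) = Σ yᵢ × Lᵢ(x)
where Lᵢ(x) = Π_{j≠i} (x - xⱼ)/(xᵢ - xⱼ)

L_0(2.6) = (2.6 - 2)/(0 - 2) × (2.6 - 4)/(0 - 4) = -0.105000
L_1(2.6) = (2.6 - 0)/(2 - 0) × (2.6 - 4)/(2 - 4) = 0.910000
L_2(2.6) = (2.6 - 0)/(4 - 0) × (2.6 - 2)/(4 - 2) = 0.195000

P(2.6) = 1×L_0(2.6) + 11×L_1(2.6) + 4×L_2(2.6)
P(2.6) = 10.685000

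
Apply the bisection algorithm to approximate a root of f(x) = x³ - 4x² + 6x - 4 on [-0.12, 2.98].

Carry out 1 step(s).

f(x) = x³ - 4x² + 6x - 4
Initial interval: [-0.12, 2.98]

Iteration 1:
  c_1 = (-0.120000 + 2.980000)/2 = 1.430000
  f(c_1) = f(1.430000) = -0.675393
  f(a) × f(c) ≥ 0, new interval: [1.430000, 2.980000]

After 1 iteration(s), the approximation is c_1 = 1.430000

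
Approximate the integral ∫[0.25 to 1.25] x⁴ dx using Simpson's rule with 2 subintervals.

f(x) = x⁴
a = 0.25, b = 1.25, n = 2
h = (b - a)/n = 0.500000

Simpson's rule: (h/3)[f(x₀) + 4f(x₁) + 2f(x₂) + ... + f(xₙ)]

x_0 = 0.2500, f(x_0) = 0.003906, coefficient = 1
x_1 = 0.7500, f(x_1) = 0.316406, coefficient = 4
x_2 = 1.2500, f(x_2) = 2.441406, coefficient = 1

I ≈ (0.500000/3) × 3.710938 = 0.618490
Exact value: 0.610156
Error: 0.008333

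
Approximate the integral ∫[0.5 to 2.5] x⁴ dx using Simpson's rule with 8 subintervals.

f(x) = x⁴
a = 0.5, b = 2.5, n = 8
h = (b - a)/n = 0.250000

Simpson's rule: (h/3)[f(x₀) + 4f(x₁) + 2f(x₂) + ... + f(xₙ)]

x_0 = 0.5000, f(x_0) = 0.062500, coefficient = 1
x_1 = 0.7500, f(x_1) = 0.316406, coefficient = 4
x_2 = 1.0000, f(x_2) = 1.000000, coefficient = 2
x_3 = 1.2500, f(x_3) = 2.441406, coefficient = 4
x_4 = 1.5000, f(x_4) = 5.062500, coefficient = 2
x_5 = 1.7500, f(x_5) = 9.378906, coefficient = 4
x_6 = 2.0000, f(x_6) = 16.000000, coefficient = 2
x_7 = 2.2500, f(x_7) = 25.628906, coefficient = 4
x_8 = 2.5000, f(x_8) = 39.062500, coefficient = 1

I ≈ (0.250000/3) × 234.312500 = 19.526042
Exact value: 19.525000
Error: 0.001042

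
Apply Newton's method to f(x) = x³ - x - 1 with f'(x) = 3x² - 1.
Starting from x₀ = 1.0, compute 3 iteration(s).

f(x) = x³ - x - 1
f'(x) = 3x² - 1
x₀ = 1.0

Newton-Raphson formula: x_{n+1} = x_n - f(x_n)/f'(x_n)

Iteration 1:
  f(1.000000) = -1.000000
  f'(1.000000) = 2.000000
  x_1 = 1.000000 - (-1.000000)/2.000000 = 1.500000
Iteration 2:
  f(1.500000) = 0.875000
  f'(1.500000) = 5.750000
  x_2 = 1.500000 - 0.875000/5.750000 = 1.347826
Iteration 3:
  f(1.347826) = 0.100682
  f'(1.347826) = 4.449905
  x_3 = 1.347826 - 0.100682/4.449905 = 1.325200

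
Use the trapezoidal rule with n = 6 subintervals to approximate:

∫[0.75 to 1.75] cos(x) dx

f(x) = cos(x)
a = 0.75, b = 1.75, n = 6
h = (b - a)/n = 0.166667

Trapezoidal rule: (h/2)[f(x₀) + 2f(x₁) + 2f(x₂) + ... + f(xₙ)]

x_0 = 0.7500, f(x_0) = 0.731689, coefficient = 1
x_1 = 0.9167, f(x_1) = 0.608469, coefficient = 2
x_2 = 1.0833, f(x_2) = 0.468386, coefficient = 2
x_3 = 1.2500, f(x_3) = 0.315322, coefficient = 2
x_4 = 1.4167, f(x_4) = 0.153520, coefficient = 2
x_5 = 1.5833, f(x_5) = -0.012537, coefficient = 2
x_6 = 1.7500, f(x_6) = -0.178246, coefficient = 1

I ≈ (0.166667/2) × 3.619764 = 0.301647
Exact value: 0.302347
Error: 0.000700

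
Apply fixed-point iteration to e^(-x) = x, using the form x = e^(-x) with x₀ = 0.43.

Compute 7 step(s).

Equation: e^(-x) = x
Fixed-point form: x = e^(-x)
x₀ = 0.43

x_1 = g(0.430000) = 0.650509
x_2 = g(0.650509) = 0.521780
x_3 = g(0.521780) = 0.593463
x_4 = g(0.593463) = 0.552411
x_5 = g(0.552411) = 0.575561
x_6 = g(0.575561) = 0.562390
x_7 = g(0.562390) = 0.569846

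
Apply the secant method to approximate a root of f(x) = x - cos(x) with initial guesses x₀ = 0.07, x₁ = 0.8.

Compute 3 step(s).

f(x) = x - cos(x)
x₀ = 0.07, x₁ = 0.8

Secant formula: x_{n+1} = x_n - f(x_n)(x_n - x_{n-1})/(f(x_n) - f(x_{n-1}))

Iteration 1:
  f(0.070000) = -0.927551
  f(0.800000) = 0.103293
  x_2 = 0.800000 - 0.103293×(0.800000 - 0.070000)/(0.103293 - (-0.927551))
       = 0.726852
Iteration 2:
  f(0.800000) = 0.103293
  f(0.726852) = -0.020418
  x_3 = 0.726852 - (-0.020418)×(0.726852 - 0.800000)/(-0.020418 - 0.103293)
       = 0.738925
Iteration 3:
  f(0.726852) = -0.020418
  f(0.738925) = -0.000268
  x_4 = 0.738925 - (-0.000268)×(0.738925 - 0.726852)/(-0.000268 - (-0.020418))
       = 0.739086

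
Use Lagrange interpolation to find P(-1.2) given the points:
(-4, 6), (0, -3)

Lagrange interpolation formula:
P(x) = Σ yᵢ × Lᵢ(x)
where Lᵢ(x) = Π_{j≠i} (x - xⱼ)/(xᵢ - xⱼ)

L_0(-1.2) = (-1.2 - 0)/(-4 - 0) = 0.300000
L_1(-1.2) = (-1.2 - (-4))/(0 - (-4)) = 0.700000

P(-1.2) = 6×L_0(-1.2) + (-3)×L_1(-1.2)
P(-1.2) = -0.300000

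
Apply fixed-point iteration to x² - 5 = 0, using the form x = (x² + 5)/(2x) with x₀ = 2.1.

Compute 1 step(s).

Equation: x² - 5 = 0
Fixed-point form: x = (x² + 5)/(2x)
x₀ = 2.1

x_1 = g(2.100000) = 2.240476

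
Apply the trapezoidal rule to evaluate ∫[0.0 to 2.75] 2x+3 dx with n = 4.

f(x) = 2x+3
a = 0.0, b = 2.75, n = 4
h = (b - a)/n = 0.687500

Trapezoidal rule: (h/2)[f(x₀) + 2f(x₁) + 2f(x₂) + ... + f(xₙ)]

x_0 = 0.0000, f(x_0) = 3.000000, coefficient = 1
x_1 = 0.6875, f(x_1) = 4.375000, coefficient = 2
x_2 = 1.3750, f(x_2) = 5.750000, coefficient = 2
x_3 = 2.0625, f(x_3) = 7.125000, coefficient = 2
x_4 = 2.7500, f(x_4) = 8.500000, coefficient = 1

I ≈ (0.687500/2) × 46.000000 = 15.812500
Exact value: 15.812500
Error: 0.000000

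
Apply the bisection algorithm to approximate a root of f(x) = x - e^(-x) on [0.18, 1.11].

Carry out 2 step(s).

f(x) = x - e^(-x)
Initial interval: [0.18, 1.11]

Iteration 1:
  c_1 = (0.180000 + 1.110000)/2 = 0.645000
  f(c_1) = f(0.645000) = 0.120337
  f(a) × f(c) < 0, new interval: [0.180000, 0.645000]
Iteration 2:
  c_2 = (0.180000 + 0.645000)/2 = 0.412500
  f(c_2) = f(0.412500) = -0.249493
  f(a) × f(c) ≥ 0, new interval: [0.412500, 0.645000]

After 2 iteration(s), the approximation is c_2 = 0.412500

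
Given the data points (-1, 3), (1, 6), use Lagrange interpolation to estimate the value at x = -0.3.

Lagrange interpolation formula:
P(x) = Σ yᵢ × Lᵢ(x)
where Lᵢ(x) = Π_{j≠i} (x - xⱼ)/(xᵢ - xⱼ)

L_0(-0.3) = (-0.3 - 1)/(-1 - 1) = 0.650000
L_1(-0.3) = (-0.3 - (-1))/(1 - (-1)) = 0.350000

P(-0.3) = 3×L_0(-0.3) + 6×L_1(-0.3)
P(-0.3) = 4.050000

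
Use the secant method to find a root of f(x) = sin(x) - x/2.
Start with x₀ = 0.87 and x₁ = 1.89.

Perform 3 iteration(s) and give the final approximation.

f(x) = sin(x) - x/2
x₀ = 0.87, x₁ = 1.89

Secant formula: x_{n+1} = x_n - f(x_n)(x_n - x_{n-1})/(f(x_n) - f(x_{n-1}))

Iteration 1:
  f(0.870000) = 0.329329
  f(1.890000) = 0.004486
  x_2 = 1.890000 - 0.004486×(1.890000 - 0.870000)/(0.004486 - 0.329329)
       = 1.904085
Iteration 2:
  f(1.890000) = 0.004486
  f(1.904085) = -0.007071
  x_3 = 1.904085 - (-0.007071)×(1.904085 - 1.890000)/(-0.007071 - 0.004486)
       = 1.895467
Iteration 3:
  f(1.904085) = -0.007071
  f(1.895467) = 0.000022
  x_4 = 1.895467 - 0.000022×(1.895467 - 1.904085)/(0.000022 - (-0.007071))
       = 1.895494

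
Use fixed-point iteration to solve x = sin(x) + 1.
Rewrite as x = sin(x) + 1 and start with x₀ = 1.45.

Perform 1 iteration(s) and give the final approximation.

Equation: x = sin(x) + 1
Fixed-point form: x = sin(x) + 1
x₀ = 1.45

x_1 = g(1.450000) = 1.992713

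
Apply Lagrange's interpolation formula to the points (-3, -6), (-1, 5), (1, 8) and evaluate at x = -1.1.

Lagrange interpolation formula:
P(x) = Σ yᵢ × Lᵢ(x)
where Lᵢ(x) = Π_{j≠i} (x - xⱼ)/(xᵢ - xⱼ)

L_0(-1.1) = (-1.1 - (-1))/(-3 - (-1)) × (-1.1 - 1)/(-3 - 1) = 0.026250
L_1(-1.1) = (-1.1 - (-3))/(-1 - (-3)) × (-1.1 - 1)/(-1 - 1) = 0.997500
L_2(-1.1) = (-1.1 - (-3))/(1 - (-3)) × (-1.1 - (-1))/(1 - (-1)) = -0.023750

P(-1.1) = (-6)×L_0(-1.1) + 5×L_1(-1.1) + 8×L_2(-1.1)
P(-1.1) = 4.640000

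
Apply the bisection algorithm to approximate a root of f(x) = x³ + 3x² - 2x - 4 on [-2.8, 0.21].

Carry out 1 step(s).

f(x) = x³ + 3x² - 2x - 4
Initial interval: [-2.8, 0.21]

Iteration 1:
  c_1 = (-2.800000 + 0.210000)/2 = -1.295000
  f(c_1) = f(-1.295000) = 1.449328
  f(a) × f(c) ≥ 0, new interval: [-1.295000, 0.210000]

After 1 iteration(s), the approximation is c_1 = -1.295000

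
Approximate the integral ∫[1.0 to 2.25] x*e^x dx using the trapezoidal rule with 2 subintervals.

f(x) = x*e^x
a = 1.0, b = 2.25, n = 2
h = (b - a)/n = 0.625000

Trapezoidal rule: (h/2)[f(x₀) + 2f(x₁) + 2f(x₂) + ... + f(xₙ)]

x_0 = 1.0000, f(x_0) = 2.718282, coefficient = 1
x_1 = 1.6250, f(x_1) = 8.252431, coefficient = 2
x_2 = 2.2500, f(x_2) = 21.347406, coefficient = 1

I ≈ (0.625000/2) × 40.570549 = 12.678297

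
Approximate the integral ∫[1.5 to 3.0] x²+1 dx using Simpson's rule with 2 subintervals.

f(x) = x²+1
a = 1.5, b = 3.0, n = 2
h = (b - a)/n = 0.750000

Simpson's rule: (h/3)[f(x₀) + 4f(x₁) + 2f(x₂) + ... + f(xₙ)]

x_0 = 1.5000, f(x_0) = 3.250000, coefficient = 1
x_1 = 2.2500, f(x_1) = 6.062500, coefficient = 4
x_2 = 3.0000, f(x_2) = 10.000000, coefficient = 1

I ≈ (0.750000/3) × 37.500000 = 9.375000
Exact value: 9.375000
Error: 0.000000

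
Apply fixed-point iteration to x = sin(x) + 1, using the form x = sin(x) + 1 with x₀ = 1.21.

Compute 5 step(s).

Equation: x = sin(x) + 1
Fixed-point form: x = sin(x) + 1
x₀ = 1.21

x_1 = g(1.210000) = 1.935616
x_2 = g(1.935616) = 1.934188
x_3 = g(1.934188) = 1.934697
x_4 = g(1.934697) = 1.934516
x_5 = g(1.934516) = 1.934580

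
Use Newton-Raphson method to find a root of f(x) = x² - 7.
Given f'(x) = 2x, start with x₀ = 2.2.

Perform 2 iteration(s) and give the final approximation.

f(x) = x² - 7
f'(x) = 2x
x₀ = 2.2

Newton-Raphson formula: x_{n+1} = x_n - f(x_n)/f'(x_n)

Iteration 1:
  f(2.200000) = -2.160000
  f'(2.200000) = 4.400000
  x_1 = 2.200000 - (-2.160000)/4.400000 = 2.690909
Iteration 2:
  f(2.690909) = 0.240992
  f'(2.690909) = 5.381818
  x_2 = 2.690909 - 0.240992/5.381818 = 2.646130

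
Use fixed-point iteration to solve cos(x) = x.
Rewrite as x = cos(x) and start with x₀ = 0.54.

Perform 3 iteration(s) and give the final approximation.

Equation: cos(x) = x
Fixed-point form: x = cos(x)
x₀ = 0.54

x_1 = g(0.540000) = 0.857709
x_2 = g(0.857709) = 0.654172
x_3 = g(0.654172) = 0.793552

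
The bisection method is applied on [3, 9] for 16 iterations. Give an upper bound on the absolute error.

Bisection error bound: |error| ≤ (b-a)/2^n
|error| ≤ (9 - 3)/2^16 = 6/2^16
|error| ≤ 0.0000915527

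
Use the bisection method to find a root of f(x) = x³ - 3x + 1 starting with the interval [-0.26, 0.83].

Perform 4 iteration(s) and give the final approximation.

f(x) = x³ - 3x + 1
Initial interval: [-0.26, 0.83]

Iteration 1:
  c_1 = (-0.260000 + 0.830000)/2 = 0.285000
  f(c_1) = f(0.285000) = 0.168149
  f(a) × f(c) ≥ 0, new interval: [0.285000, 0.830000]
Iteration 2:
  c_2 = (0.285000 + 0.830000)/2 = 0.557500
  f(c_2) = f(0.557500) = -0.499226
  f(a) × f(c) < 0, new interval: [0.285000, 0.557500]
Iteration 3:
  c_3 = (0.285000 + 0.557500)/2 = 0.421250
  f(c_3) = f(0.421250) = -0.188999
  f(a) × f(c) < 0, new interval: [0.285000, 0.421250]
Iteration 4:
  c_4 = (0.285000 + 0.421250)/2 = 0.353125
  f(c_4) = f(0.353125) = -0.015341
  f(a) × f(c) < 0, new interval: [0.285000, 0.353125]

After 4 iteration(s), the approximation is c_4 = 0.353125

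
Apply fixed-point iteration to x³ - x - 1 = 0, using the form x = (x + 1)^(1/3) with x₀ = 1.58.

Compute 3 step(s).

Equation: x³ - x - 1 = 0
Fixed-point form: x = (x + 1)^(1/3)
x₀ = 1.58

x_1 = g(1.580000) = 1.371534
x_2 = g(1.371534) = 1.333551
x_3 = g(1.333551) = 1.326394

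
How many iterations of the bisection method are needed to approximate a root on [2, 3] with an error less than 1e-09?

We need (b-a)/2^n ≤ 1e-09
(3 - 2)/2^n ≤ 1e-09
1/2^n ≤ 1e-09
2^n ≥ 1000000000
n ≥ log₂(1000000000) = 29.90
n ≥ 30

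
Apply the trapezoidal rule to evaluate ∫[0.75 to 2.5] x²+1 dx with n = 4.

f(x) = x²+1
a = 0.75, b = 2.5, n = 4
h = (b - a)/n = 0.437500

Trapezoidal rule: (h/2)[f(x₀) + 2f(x₁) + 2f(x₂) + ... + f(xₙ)]

x_0 = 0.7500, f(x_0) = 1.562500, coefficient = 1
x_1 = 1.1875, f(x_1) = 2.410156, coefficient = 2
x_2 = 1.6250, f(x_2) = 3.640625, coefficient = 2
x_3 = 2.0625, f(x_3) = 5.253906, coefficient = 2
x_4 = 2.5000, f(x_4) = 7.250000, coefficient = 1

I ≈ (0.437500/2) × 31.421875 = 6.873535
Exact value: 6.817708
Error: 0.055827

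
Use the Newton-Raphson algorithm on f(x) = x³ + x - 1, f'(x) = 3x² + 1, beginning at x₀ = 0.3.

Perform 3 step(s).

f(x) = x³ + x - 1
f'(x) = 3x² + 1
x₀ = 0.3

Newton-Raphson formula: x_{n+1} = x_n - f(x_n)/f'(x_n)

Iteration 1:
  f(0.300000) = -0.673000
  f'(0.300000) = 1.270000
  x_1 = 0.300000 - (-0.673000)/1.270000 = 0.829921
Iteration 2:
  f(0.829921) = 0.401546
  f'(0.829921) = 3.066308
  x_2 = 0.829921 - 0.401546/3.066308 = 0.698967
Iteration 3:
  f(0.698967) = 0.040451
  f'(0.698967) = 2.465665
  x_3 = 0.698967 - 0.040451/2.465665 = 0.682561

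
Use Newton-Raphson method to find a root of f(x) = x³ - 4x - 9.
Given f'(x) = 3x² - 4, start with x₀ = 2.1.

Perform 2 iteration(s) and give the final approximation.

f(x) = x³ - 4x - 9
f'(x) = 3x² - 4
x₀ = 2.1

Newton-Raphson formula: x_{n+1} = x_n - f(x_n)/f'(x_n)

Iteration 1:
  f(2.100000) = -8.139000
  f'(2.100000) = 9.230000
  x_1 = 2.100000 - (-8.139000)/9.230000 = 2.981798
Iteration 2:
  f(2.981798) = 5.584341
  f'(2.981798) = 22.673367
  x_2 = 2.981798 - 5.584341/22.673367 = 2.735503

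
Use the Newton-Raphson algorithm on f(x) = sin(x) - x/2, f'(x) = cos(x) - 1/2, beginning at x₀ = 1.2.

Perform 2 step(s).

f(x) = sin(x) - x/2
f'(x) = cos(x) - 1/2
x₀ = 1.2

Newton-Raphson formula: x_{n+1} = x_n - f(x_n)/f'(x_n)

Iteration 1:
  f(1.200000) = 0.332039
  f'(1.200000) = -0.137642
  x_1 = 1.200000 - 0.332039/(-0.137642) = 3.612334
Iteration 2:
  f(3.612334) = -2.259714
  f'(3.612334) = -1.391232
  x_2 = 3.612334 - (-2.259714)/(-1.391232) = 1.988080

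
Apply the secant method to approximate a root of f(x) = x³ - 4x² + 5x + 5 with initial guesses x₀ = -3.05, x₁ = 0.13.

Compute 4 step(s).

f(x) = x³ - 4x² + 5x + 5
x₀ = -3.05, x₁ = 0.13

Secant formula: x_{n+1} = x_n - f(x_n)(x_n - x_{n-1})/(f(x_n) - f(x_{n-1}))

Iteration 1:
  f(-3.050000) = -75.832625
  f(0.130000) = 5.584597
  x_2 = 0.130000 - 5.584597×(0.130000 - (-3.050000))/(5.584597 - (-75.832625))
       = -0.088124
Iteration 2:
  f(0.130000) = 5.584597
  f(-0.088124) = 4.527635
  x_3 = -0.088124 - 4.527635×(-0.088124 - 0.130000)/(4.527635 - 5.584597)
       = -1.022484
Iteration 3:
  f(-0.088124) = 4.527635
  f(-1.022484) = -5.363296
  x_4 = -1.022484 - (-5.363296)×(-1.022484 - (-0.088124))/(-5.363296 - 4.527635)
       = -0.515833
Iteration 4:
  f(-1.022484) = -5.363296
  f(-0.515833) = 1.219246
  x_5 = -0.515833 - 1.219246×(-0.515833 - (-1.022484))/(1.219246 - (-5.363296))
       = -0.609677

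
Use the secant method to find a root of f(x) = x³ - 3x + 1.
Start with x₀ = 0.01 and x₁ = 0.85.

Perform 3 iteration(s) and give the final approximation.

f(x) = x³ - 3x + 1
x₀ = 0.01, x₁ = 0.85

Secant formula: x_{n+1} = x_n - f(x_n)(x_n - x_{n-1})/(f(x_n) - f(x_{n-1}))

Iteration 1:
  f(0.010000) = 0.970001
  f(0.850000) = -0.935875
  x_2 = 0.850000 - (-0.935875)×(0.850000 - 0.010000)/(-0.935875 - 0.970001)
       = 0.437520
Iteration 2:
  f(0.850000) = -0.935875
  f(0.437520) = -0.228809
  x_3 = 0.437520 - (-0.228809)×(0.437520 - 0.850000)/(-0.228809 - (-0.935875))
       = 0.304040
Iteration 3:
  f(0.437520) = -0.228809
  f(0.304040) = 0.115984
  x_4 = 0.304040 - 0.115984×(0.304040 - 0.437520)/(0.115984 - (-0.228809))
       = 0.348941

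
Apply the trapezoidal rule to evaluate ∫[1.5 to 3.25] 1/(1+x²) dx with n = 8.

f(x) = 1/(1+x²)
a = 1.5, b = 3.25, n = 8
h = (b - a)/n = 0.218750

Trapezoidal rule: (h/2)[f(x₀) + 2f(x₁) + 2f(x₂) + ... + f(xₙ)]

x_0 = 1.5000, f(x_0) = 0.307692, coefficient = 1
x_1 = 1.7188, f(x_1) = 0.252902, coefficient = 2
x_2 = 1.9375, f(x_2) = 0.210353, coefficient = 2
x_3 = 2.1562, f(x_3) = 0.177010, coefficient = 2
x_4 = 2.3750, f(x_4) = 0.150588, coefficient = 2
x_5 = 2.5938, f(x_5) = 0.129407, coefficient = 2
x_6 = 2.8125, f(x_6) = 0.112231, coefficient = 2
x_7 = 3.0312, f(x_7) = 0.098150, coefficient = 2
x_8 = 3.2500, f(x_8) = 0.086486, coefficient = 1

I ≈ (0.218750/2) × 2.655463 = 0.290441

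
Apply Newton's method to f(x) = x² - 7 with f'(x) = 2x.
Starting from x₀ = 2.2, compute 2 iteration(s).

f(x) = x² - 7
f'(x) = 2x
x₀ = 2.2

Newton-Raphson formula: x_{n+1} = x_n - f(x_n)/f'(x_n)

Iteration 1:
  f(2.200000) = -2.160000
  f'(2.200000) = 4.400000
  x_1 = 2.200000 - (-2.160000)/4.400000 = 2.690909
Iteration 2:
  f(2.690909) = 0.240992
  f'(2.690909) = 5.381818
  x_2 = 2.690909 - 0.240992/5.381818 = 2.646130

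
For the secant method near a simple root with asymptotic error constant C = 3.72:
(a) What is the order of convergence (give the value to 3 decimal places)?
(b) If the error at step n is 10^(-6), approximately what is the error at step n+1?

(a) Secant method has superlinear convergence with order φ = (1+√5)/2 ≈ 1.618.
    This means |e_{n+1}| ≈ C|e_n|^1.618.

(b) With |e_n| = 10^(-6) and C = 3.72:
    |e_{n+1}| ≈ 3.72 × (10^(-6))^1.618 = 3.72 × 10^(-9.71)

(a) ≈ 1.618 (golden ratio); (b) |e_{n+1}| ≈ 7.283e-10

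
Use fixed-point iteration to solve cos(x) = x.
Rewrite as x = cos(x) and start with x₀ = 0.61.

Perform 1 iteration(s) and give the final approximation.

Equation: cos(x) = x
Fixed-point form: x = cos(x)
x₀ = 0.61

x_1 = g(0.610000) = 0.819648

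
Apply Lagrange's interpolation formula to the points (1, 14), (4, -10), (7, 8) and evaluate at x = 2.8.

Lagrange interpolation formula:
P(x) = Σ yᵢ × Lᵢ(x)
where Lᵢ(x) = Π_{j≠i} (x - xⱼ)/(xᵢ - xⱼ)

L_0(2.8) = (2.8 - 4)/(1 - 4) × (2.8 - 7)/(1 - 7) = 0.280000
L_1(2.8) = (2.8 - 1)/(4 - 1) × (2.8 - 7)/(4 - 7) = 0.840000
L_2(2.8) = (2.8 - 1)/(7 - 1) × (2.8 - 4)/(7 - 4) = -0.120000

P(2.8) = 14×L_0(2.8) + (-10)×L_1(2.8) + 8×L_2(2.8)
P(2.8) = -5.440000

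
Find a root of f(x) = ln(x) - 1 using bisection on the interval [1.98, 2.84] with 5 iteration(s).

f(x) = ln(x) - 1
Initial interval: [1.98, 2.84]

Iteration 1:
  c_1 = (1.980000 + 2.840000)/2 = 2.410000
  f(c_1) = f(2.410000) = -0.120373
  f(a) × f(c) ≥ 0, new interval: [2.410000, 2.840000]
Iteration 2:
  c_2 = (2.410000 + 2.840000)/2 = 2.625000
  f(c_2) = f(2.625000) = -0.034919
  f(a) × f(c) ≥ 0, new interval: [2.625000, 2.840000]
Iteration 3:
  c_3 = (2.625000 + 2.840000)/2 = 2.732500
  f(c_3) = f(2.732500) = 0.005217
  f(a) × f(c) < 0, new interval: [2.625000, 2.732500]
Iteration 4:
  c_4 = (2.625000 + 2.732500)/2 = 2.678750
  f(c_4) = f(2.678750) = -0.014650
  f(a) × f(c) ≥ 0, new interval: [2.678750, 2.732500]
Iteration 5:
  c_5 = (2.678750 + 2.732500)/2 = 2.705625
  f(c_5) = f(2.705625) = -0.004667
  f(a) × f(c) ≥ 0, new interval: [2.705625, 2.732500]

After 5 iteration(s), the approximation is c_5 = 2.705625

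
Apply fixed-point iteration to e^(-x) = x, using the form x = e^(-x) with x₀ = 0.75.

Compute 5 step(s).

Equation: e^(-x) = x
Fixed-point form: x = e^(-x)
x₀ = 0.75

x_1 = g(0.750000) = 0.472367
x_2 = g(0.472367) = 0.623525
x_3 = g(0.623525) = 0.536052
x_4 = g(0.536052) = 0.585054
x_5 = g(0.585054) = 0.557076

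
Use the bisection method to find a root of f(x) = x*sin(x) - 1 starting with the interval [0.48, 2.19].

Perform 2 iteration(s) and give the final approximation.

f(x) = x*sin(x) - 1
Initial interval: [0.48, 2.19]

Iteration 1:
  c_1 = (0.480000 + 2.190000)/2 = 1.335000
  f(c_1) = f(1.335000) = 0.298059
  f(a) × f(c) < 0, new interval: [0.480000, 1.335000]
Iteration 2:
  c_2 = (0.480000 + 1.335000)/2 = 0.907500
  f(c_2) = f(0.907500) = -0.284920
  f(a) × f(c) ≥ 0, new interval: [0.907500, 1.335000]

After 2 iteration(s), the approximation is c_2 = 0.907500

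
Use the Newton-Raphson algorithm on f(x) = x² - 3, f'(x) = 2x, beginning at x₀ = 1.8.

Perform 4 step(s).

f(x) = x² - 3
f'(x) = 2x
x₀ = 1.8

Newton-Raphson formula: x_{n+1} = x_n - f(x_n)/f'(x_n)

Iteration 1:
  f(1.800000) = 0.240000
  f'(1.800000) = 3.600000
  x_1 = 1.800000 - 0.240000/3.600000 = 1.733333
Iteration 2:
  f(1.733333) = 0.004444
  f'(1.733333) = 3.466667
  x_2 = 1.733333 - 0.004444/3.466667 = 1.732051
Iteration 3:
  f(1.732051) = 0.000002
  f'(1.732051) = 3.464103
  x_3 = 1.732051 - 0.000002/3.464103 = 1.732051
Iteration 4:
  f(1.732051) = 0.000000
  f'(1.732051) = 3.464102
  x_4 = 1.732051 - 0.000000/3.464102 = 1.732051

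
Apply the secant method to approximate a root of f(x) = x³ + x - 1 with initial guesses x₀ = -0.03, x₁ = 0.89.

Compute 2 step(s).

f(x) = x³ + x - 1
x₀ = -0.03, x₁ = 0.89

Secant formula: x_{n+1} = x_n - f(x_n)(x_n - x_{n-1})/(f(x_n) - f(x_{n-1}))

Iteration 1:
  f(-0.030000) = -1.030027
  f(0.890000) = 0.594969
  x_2 = 0.890000 - 0.594969×(0.890000 - (-0.030000))/(0.594969 - (-1.030027))
       = 0.553155
Iteration 2:
  f(0.890000) = 0.594969
  f(0.553155) = -0.277590
  x_3 = 0.553155 - (-0.277590)×(0.553155 - 0.890000)/(-0.277590 - 0.594969)
       = 0.660317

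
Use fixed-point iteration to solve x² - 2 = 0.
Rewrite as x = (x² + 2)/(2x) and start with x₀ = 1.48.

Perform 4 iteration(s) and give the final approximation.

Equation: x² - 2 = 0
Fixed-point form: x = (x² + 2)/(2x)
x₀ = 1.48

x_1 = g(1.480000) = 1.415676
x_2 = g(1.415676) = 1.414214
x_3 = g(1.414214) = 1.414214
x_4 = g(1.414214) = 1.414214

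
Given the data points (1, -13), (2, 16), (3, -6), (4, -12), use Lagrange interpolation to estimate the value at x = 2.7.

Lagrange interpolation formula:
P(x) = Σ yᵢ × Lᵢ(x)
where Lᵢ(x) = Π_{j≠i} (x - xⱼ)/(xᵢ - xⱼ)

L_0(2.7) = (2.7 - 2)/(1 - 2) × (2.7 - 3)/(1 - 3) × (2.7 - 4)/(1 - 4) = -0.045500
L_1(2.7) = (2.7 - 1)/(2 - 1) × (2.7 - 3)/(2 - 3) × (2.7 - 4)/(2 - 4) = 0.331500
L_2(2.7) = (2.7 - 1)/(3 - 1) × (2.7 - 2)/(3 - 2) × (2.7 - 4)/(3 - 4) = 0.773500
L_3(2.7) = (2.7 - 1)/(4 - 1) × (2.7 - 2)/(4 - 2) × (2.7 - 3)/(4 - 3) = -0.059500

P(2.7) = (-13)×L_0(2.7) + 16×L_1(2.7) + (-6)×L_2(2.7) + (-12)×L_3(2.7)
P(2.7) = 1.968500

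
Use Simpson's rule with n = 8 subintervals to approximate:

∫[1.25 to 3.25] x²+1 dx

f(x) = x²+1
a = 1.25, b = 3.25, n = 8
h = (b - a)/n = 0.250000

Simpson's rule: (h/3)[f(x₀) + 4f(x₁) + 2f(x₂) + ... + f(xₙ)]

x_0 = 1.2500, f(x_0) = 2.562500, coefficient = 1
x_1 = 1.5000, f(x_1) = 3.250000, coefficient = 4
x_2 = 1.7500, f(x_2) = 4.062500, coefficient = 2
x_3 = 2.0000, f(x_3) = 5.000000, coefficient = 4
x_4 = 2.2500, f(x_4) = 6.062500, coefficient = 2
x_5 = 2.5000, f(x_5) = 7.250000, coefficient = 4
x_6 = 2.7500, f(x_6) = 8.562500, coefficient = 2
x_7 = 3.0000, f(x_7) = 10.000000, coefficient = 4
x_8 = 3.2500, f(x_8) = 11.562500, coefficient = 1

I ≈ (0.250000/3) × 153.500000 = 12.791667
Exact value: 12.791667
Error: 0.000000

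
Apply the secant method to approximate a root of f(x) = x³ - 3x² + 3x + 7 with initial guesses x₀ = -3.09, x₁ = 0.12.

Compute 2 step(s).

f(x) = x³ - 3x² + 3x + 7
x₀ = -3.09, x₁ = 0.12

Secant formula: x_{n+1} = x_n - f(x_n)(x_n - x_{n-1})/(f(x_n) - f(x_{n-1}))

Iteration 1:
  f(-3.090000) = -60.417929
  f(0.120000) = 7.318528
  x_2 = 0.120000 - 7.318528×(0.120000 - (-3.090000))/(7.318528 - (-60.417929))
       = -0.226822
Iteration 2:
  f(0.120000) = 7.318528
  f(-0.226822) = 6.153521
  x_3 = -0.226822 - 6.153521×(-0.226822 - 0.120000)/(6.153521 - 7.318528)
       = -2.058720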